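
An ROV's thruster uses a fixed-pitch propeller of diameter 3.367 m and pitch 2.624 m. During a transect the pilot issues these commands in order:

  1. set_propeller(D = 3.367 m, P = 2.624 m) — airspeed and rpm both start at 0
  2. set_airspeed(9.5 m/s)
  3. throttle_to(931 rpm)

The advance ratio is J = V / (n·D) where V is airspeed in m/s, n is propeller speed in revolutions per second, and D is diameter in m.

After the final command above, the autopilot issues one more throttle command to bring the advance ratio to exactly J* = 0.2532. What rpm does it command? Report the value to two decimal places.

rpm = 668.60

set_propeller: D = 3.367 m, P = 2.624 m (p = P/D = 0.779329); state ← (V=0, rpm=0)
set_airspeed(9.5): V ← 9.5 m/s
throttle_to(931): rpm ← 931
final state: V = 9.5 m/s, rpm = 931 → n = rpm/60 = 15.516667 rev/s
target J* = 0.2532; solve J* = V/(n·D) for n: n = V/(J*·D) = 9.5/(0.2532 × 3.367) = 11.143376 rev/s
rpm = 60·n = 668.602564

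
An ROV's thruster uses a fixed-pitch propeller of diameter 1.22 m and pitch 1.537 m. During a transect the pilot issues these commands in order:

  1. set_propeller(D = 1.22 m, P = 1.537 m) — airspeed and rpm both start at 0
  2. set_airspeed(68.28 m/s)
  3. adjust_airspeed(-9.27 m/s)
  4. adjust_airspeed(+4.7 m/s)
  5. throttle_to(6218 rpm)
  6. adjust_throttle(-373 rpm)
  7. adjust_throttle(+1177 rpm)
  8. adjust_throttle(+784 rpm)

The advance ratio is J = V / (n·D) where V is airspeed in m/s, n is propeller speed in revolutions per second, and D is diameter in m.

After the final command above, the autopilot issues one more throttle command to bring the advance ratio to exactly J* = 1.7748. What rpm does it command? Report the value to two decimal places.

set_propeller: D = 1.22 m, P = 1.537 m (p = P/D = 1.259836); state ← (V=0, rpm=0)
set_airspeed(68.28): V ← 68.28 m/s
adjust_airspeed(-9.27): V ← 68.28 -9.27 = 59.01 m/s
adjust_airspeed(+4.7): V ← 59.01 +4.7 = 63.71 m/s
throttle_to(6218): rpm ← 6218
adjust_throttle(-373): rpm ← 6218 -373 = 5845
adjust_throttle(+1177): rpm ← 5845 +1177 = 7022
adjust_throttle(+784): rpm ← 7022 +784 = 7806
final state: V = 63.71 m/s, rpm = 7806 → n = rpm/60 = 130.100000 rev/s
target J* = 1.7748; solve J* = V/(n·D) for n: n = V/(J*·D) = 63.71/(1.7748 × 1.22) = 29.423773 rev/s
rpm = 60·n = 1765.426351

rpm = 1765.43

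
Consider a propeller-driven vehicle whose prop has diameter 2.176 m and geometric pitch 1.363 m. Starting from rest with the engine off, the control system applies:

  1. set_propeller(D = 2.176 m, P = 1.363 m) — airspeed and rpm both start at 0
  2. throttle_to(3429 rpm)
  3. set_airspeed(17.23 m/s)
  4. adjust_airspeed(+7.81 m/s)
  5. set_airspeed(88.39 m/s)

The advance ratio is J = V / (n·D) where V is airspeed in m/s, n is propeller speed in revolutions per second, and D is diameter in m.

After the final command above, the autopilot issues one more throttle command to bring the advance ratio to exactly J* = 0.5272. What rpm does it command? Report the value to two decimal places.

set_propeller: D = 2.176 m, P = 1.363 m (p = P/D = 0.626379); state ← (V=0, rpm=0)
throttle_to(3429): rpm ← 3429
set_airspeed(17.23): V ← 17.23 m/s
adjust_airspeed(+7.81): V ← 17.23 +7.81 = 25.04 m/s
set_airspeed(88.39): V ← 88.39 m/s
final state: V = 88.39 m/s, rpm = 3429 → n = rpm/60 = 57.150000 rev/s
target J* = 0.5272; solve J* = V/(n·D) for n: n = V/(J*·D) = 88.39/(0.5272 × 2.176) = 77.049326 rev/s
rpm = 60·n = 4622.959531

rpm = 4622.96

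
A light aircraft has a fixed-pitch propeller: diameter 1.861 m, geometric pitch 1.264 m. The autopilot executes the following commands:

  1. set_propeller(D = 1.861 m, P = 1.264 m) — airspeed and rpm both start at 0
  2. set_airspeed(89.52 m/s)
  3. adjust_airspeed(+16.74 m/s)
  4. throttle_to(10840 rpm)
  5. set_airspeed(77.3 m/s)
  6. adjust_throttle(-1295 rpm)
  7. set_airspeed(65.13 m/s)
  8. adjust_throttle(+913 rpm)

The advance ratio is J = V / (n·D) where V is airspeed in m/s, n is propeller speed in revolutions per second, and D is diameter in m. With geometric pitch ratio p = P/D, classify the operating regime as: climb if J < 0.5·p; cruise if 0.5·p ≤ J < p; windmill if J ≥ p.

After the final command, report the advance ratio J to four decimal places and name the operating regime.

set_propeller: D = 1.861 m, P = 1.264 m (p = P/D = 0.679205); state ← (V=0, rpm=0)
set_airspeed(89.52): V ← 89.52 m/s
adjust_airspeed(+16.74): V ← 89.52 +16.74 = 106.26 m/s
throttle_to(10840): rpm ← 10840
set_airspeed(77.3): V ← 77.3 m/s
adjust_throttle(-1295): rpm ← 10840 -1295 = 9545
set_airspeed(65.13): V ← 65.13 m/s
adjust_throttle(+913): rpm ← 9545 +913 = 10458
final state: V = 65.13 m/s, rpm = 10458 → n = rpm/60 = 174.300000 rev/s
J = V / (n·D) = 65.13 / (174.300000 × 1.861) = 0.200788
regime bands: climb J<0.3396 | cruise [0.3396, 0.6792) | windmill J≥0.6792
J = 0.2008 → climb

J = 0.2008, regime = climb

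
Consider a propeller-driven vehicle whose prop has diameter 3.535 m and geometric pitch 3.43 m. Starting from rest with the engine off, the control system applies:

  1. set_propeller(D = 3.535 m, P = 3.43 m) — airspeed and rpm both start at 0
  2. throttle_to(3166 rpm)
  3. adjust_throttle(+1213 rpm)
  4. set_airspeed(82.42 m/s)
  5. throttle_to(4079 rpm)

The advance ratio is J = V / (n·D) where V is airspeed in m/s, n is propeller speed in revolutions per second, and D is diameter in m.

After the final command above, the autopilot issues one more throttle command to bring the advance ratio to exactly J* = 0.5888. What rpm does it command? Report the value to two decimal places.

set_propeller: D = 3.535 m, P = 3.43 m (p = P/D = 0.970297); state ← (V=0, rpm=0)
throttle_to(3166): rpm ← 3166
adjust_throttle(+1213): rpm ← 3166 +1213 = 4379
set_airspeed(82.42): V ← 82.42 m/s
throttle_to(4079): rpm ← 4079
final state: V = 82.42 m/s, rpm = 4079 → n = rpm/60 = 67.983333 rev/s
target J* = 0.5888; solve J* = V/(n·D) for n: n = V/(J*·D) = 82.42/(0.5888 × 3.535) = 39.598195 rev/s
rpm = 60·n = 2375.891704

rpm = 2375.89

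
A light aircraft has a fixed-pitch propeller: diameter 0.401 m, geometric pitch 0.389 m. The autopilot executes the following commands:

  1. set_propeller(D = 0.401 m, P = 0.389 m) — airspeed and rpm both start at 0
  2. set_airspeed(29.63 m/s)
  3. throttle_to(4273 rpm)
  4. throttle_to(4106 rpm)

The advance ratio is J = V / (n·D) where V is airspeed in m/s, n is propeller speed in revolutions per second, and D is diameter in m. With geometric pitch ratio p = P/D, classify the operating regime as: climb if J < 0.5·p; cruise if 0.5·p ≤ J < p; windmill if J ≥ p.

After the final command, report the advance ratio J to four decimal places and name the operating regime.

J = 1.0797, regime = windmill

set_propeller: D = 0.401 m, P = 0.389 m (p = P/D = 0.970075); state ← (V=0, rpm=0)
set_airspeed(29.63): V ← 29.63 m/s
throttle_to(4273): rpm ← 4273
throttle_to(4106): rpm ← 4106
final state: V = 29.63 m/s, rpm = 4106 → n = rpm/60 = 68.433333 rev/s
J = V / (n·D) = 29.63 / (68.433333 × 0.401) = 1.079741
regime bands: climb J<0.4850 | cruise [0.4850, 0.9701) | windmill J≥0.9701
J = 1.0797 → windmill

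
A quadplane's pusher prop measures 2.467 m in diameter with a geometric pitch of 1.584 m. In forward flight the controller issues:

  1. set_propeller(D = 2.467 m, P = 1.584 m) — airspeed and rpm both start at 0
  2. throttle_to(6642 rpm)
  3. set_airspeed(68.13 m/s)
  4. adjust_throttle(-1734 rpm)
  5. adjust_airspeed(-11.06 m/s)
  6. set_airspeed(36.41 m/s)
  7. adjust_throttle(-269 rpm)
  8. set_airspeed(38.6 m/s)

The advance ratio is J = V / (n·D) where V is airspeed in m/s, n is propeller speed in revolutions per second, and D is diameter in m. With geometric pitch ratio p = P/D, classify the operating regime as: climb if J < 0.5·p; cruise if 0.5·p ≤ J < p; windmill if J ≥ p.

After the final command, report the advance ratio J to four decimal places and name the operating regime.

set_propeller: D = 2.467 m, P = 1.584 m (p = P/D = 0.642075); state ← (V=0, rpm=0)
throttle_to(6642): rpm ← 6642
set_airspeed(68.13): V ← 68.13 m/s
adjust_throttle(-1734): rpm ← 6642 -1734 = 4908
adjust_airspeed(-11.06): V ← 68.13 -11.06 = 57.07 m/s
set_airspeed(36.41): V ← 36.41 m/s
adjust_throttle(-269): rpm ← 4908 -269 = 4639
set_airspeed(38.6): V ← 38.6 m/s
final state: V = 38.6 m/s, rpm = 4639 → n = rpm/60 = 77.316667 rev/s
J = V / (n·D) = 38.6 / (77.316667 × 2.467) = 0.202369
regime bands: climb J<0.3210 | cruise [0.3210, 0.6421) | windmill J≥0.6421
J = 0.2024 → climb

J = 0.2024, regime = climb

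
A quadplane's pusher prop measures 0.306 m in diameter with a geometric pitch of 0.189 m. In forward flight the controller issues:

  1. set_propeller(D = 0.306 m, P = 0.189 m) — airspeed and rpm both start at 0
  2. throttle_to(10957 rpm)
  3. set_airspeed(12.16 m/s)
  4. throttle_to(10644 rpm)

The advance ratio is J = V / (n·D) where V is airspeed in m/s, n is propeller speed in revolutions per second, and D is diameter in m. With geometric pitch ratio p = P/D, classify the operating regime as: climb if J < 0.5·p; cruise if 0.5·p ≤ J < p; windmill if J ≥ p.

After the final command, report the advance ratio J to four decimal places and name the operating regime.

J = 0.2240, regime = climb

set_propeller: D = 0.306 m, P = 0.189 m (p = P/D = 0.617647); state ← (V=0, rpm=0)
throttle_to(10957): rpm ← 10957
set_airspeed(12.16): V ← 12.16 m/s
throttle_to(10644): rpm ← 10644
final state: V = 12.16 m/s, rpm = 10644 → n = rpm/60 = 177.400000 rev/s
J = V / (n·D) = 12.16 / (177.400000 × 0.306) = 0.224005
regime bands: climb J<0.3088 | cruise [0.3088, 0.6176) | windmill J≥0.6176
J = 0.2240 → climb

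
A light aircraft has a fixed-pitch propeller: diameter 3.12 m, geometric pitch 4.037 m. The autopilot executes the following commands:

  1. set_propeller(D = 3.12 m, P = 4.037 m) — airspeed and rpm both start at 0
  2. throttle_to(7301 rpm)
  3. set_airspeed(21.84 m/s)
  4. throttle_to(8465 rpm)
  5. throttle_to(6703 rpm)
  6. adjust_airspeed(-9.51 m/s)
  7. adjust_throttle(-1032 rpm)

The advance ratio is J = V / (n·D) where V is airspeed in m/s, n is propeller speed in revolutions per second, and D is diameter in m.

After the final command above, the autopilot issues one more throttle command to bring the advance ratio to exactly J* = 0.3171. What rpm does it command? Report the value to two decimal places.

set_propeller: D = 3.12 m, P = 4.037 m (p = P/D = 1.293910); state ← (V=0, rpm=0)
throttle_to(7301): rpm ← 7301
set_airspeed(21.84): V ← 21.84 m/s
throttle_to(8465): rpm ← 8465
throttle_to(6703): rpm ← 6703
adjust_airspeed(-9.51): V ← 21.84 -9.51 = 12.33 m/s
adjust_throttle(-1032): rpm ← 6703 -1032 = 5671
final state: V = 12.33 m/s, rpm = 5671 → n = rpm/60 = 94.516667 rev/s
target J* = 0.3171; solve J* = V/(n·D) for n: n = V/(J*·D) = 12.33/(0.3171 × 3.12) = 12.462703 rev/s
rpm = 60·n = 747.762172

rpm = 747.76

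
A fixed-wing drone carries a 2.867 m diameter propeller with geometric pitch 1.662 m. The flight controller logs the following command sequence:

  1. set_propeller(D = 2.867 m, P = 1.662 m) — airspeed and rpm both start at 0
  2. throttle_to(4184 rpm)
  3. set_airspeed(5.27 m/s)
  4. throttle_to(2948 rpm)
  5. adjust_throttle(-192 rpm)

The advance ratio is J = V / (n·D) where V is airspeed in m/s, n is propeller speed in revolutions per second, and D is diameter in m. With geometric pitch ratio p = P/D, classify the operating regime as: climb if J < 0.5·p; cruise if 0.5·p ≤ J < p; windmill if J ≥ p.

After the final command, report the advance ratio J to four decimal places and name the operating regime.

J = 0.0400, regime = climb

set_propeller: D = 2.867 m, P = 1.662 m (p = P/D = 0.579700); state ← (V=0, rpm=0)
throttle_to(4184): rpm ← 4184
set_airspeed(5.27): V ← 5.27 m/s
throttle_to(2948): rpm ← 2948
adjust_throttle(-192): rpm ← 2948 -192 = 2756
final state: V = 5.27 m/s, rpm = 2756 → n = rpm/60 = 45.933333 rev/s
J = V / (n·D) = 5.27 / (45.933333 × 2.867) = 0.040018
regime bands: climb J<0.2899 | cruise [0.2899, 0.5797) | windmill J≥0.5797
J = 0.0400 → climb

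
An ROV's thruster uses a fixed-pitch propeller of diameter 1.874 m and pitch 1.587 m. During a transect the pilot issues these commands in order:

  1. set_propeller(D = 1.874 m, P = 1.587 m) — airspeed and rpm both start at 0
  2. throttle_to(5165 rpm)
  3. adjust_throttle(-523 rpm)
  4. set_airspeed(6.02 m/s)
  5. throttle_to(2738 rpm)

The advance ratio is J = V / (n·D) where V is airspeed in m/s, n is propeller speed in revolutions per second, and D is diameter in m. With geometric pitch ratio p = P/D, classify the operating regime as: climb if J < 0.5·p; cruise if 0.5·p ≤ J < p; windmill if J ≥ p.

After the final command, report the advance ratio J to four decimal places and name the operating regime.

J = 0.0704, regime = climb

set_propeller: D = 1.874 m, P = 1.587 m (p = P/D = 0.846852); state ← (V=0, rpm=0)
throttle_to(5165): rpm ← 5165
adjust_throttle(-523): rpm ← 5165 -523 = 4642
set_airspeed(6.02): V ← 6.02 m/s
throttle_to(2738): rpm ← 2738
final state: V = 6.02 m/s, rpm = 2738 → n = rpm/60 = 45.633333 rev/s
J = V / (n·D) = 6.02 / (45.633333 × 1.874) = 0.070395
regime bands: climb J<0.4234 | cruise [0.4234, 0.8469) | windmill J≥0.8469
J = 0.0704 → climb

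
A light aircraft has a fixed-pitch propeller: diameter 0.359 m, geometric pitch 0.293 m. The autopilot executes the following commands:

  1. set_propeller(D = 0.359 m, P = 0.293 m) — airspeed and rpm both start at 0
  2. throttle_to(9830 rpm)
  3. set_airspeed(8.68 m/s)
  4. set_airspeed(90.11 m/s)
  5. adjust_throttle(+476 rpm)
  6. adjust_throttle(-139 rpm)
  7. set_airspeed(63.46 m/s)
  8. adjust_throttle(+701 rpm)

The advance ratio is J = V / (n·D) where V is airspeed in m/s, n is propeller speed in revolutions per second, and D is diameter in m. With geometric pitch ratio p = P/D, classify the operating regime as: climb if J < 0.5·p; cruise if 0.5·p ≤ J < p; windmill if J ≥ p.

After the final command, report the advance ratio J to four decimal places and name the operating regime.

J = 0.9759, regime = windmill

set_propeller: D = 0.359 m, P = 0.293 m (p = P/D = 0.816156); state ← (V=0, rpm=0)
throttle_to(9830): rpm ← 9830
set_airspeed(8.68): V ← 8.68 m/s
set_airspeed(90.11): V ← 90.11 m/s
adjust_throttle(+476): rpm ← 9830 +476 = 10306
adjust_throttle(-139): rpm ← 10306 -139 = 10167
set_airspeed(63.46): V ← 63.46 m/s
adjust_throttle(+701): rpm ← 10167 +701 = 10868
final state: V = 63.46 m/s, rpm = 10868 → n = rpm/60 = 181.133333 rev/s
J = V / (n·D) = 63.46 / (181.133333 × 0.359) = 0.975904
regime bands: climb J<0.4081 | cruise [0.4081, 0.8162) | windmill J≥0.8162
J = 0.9759 → windmill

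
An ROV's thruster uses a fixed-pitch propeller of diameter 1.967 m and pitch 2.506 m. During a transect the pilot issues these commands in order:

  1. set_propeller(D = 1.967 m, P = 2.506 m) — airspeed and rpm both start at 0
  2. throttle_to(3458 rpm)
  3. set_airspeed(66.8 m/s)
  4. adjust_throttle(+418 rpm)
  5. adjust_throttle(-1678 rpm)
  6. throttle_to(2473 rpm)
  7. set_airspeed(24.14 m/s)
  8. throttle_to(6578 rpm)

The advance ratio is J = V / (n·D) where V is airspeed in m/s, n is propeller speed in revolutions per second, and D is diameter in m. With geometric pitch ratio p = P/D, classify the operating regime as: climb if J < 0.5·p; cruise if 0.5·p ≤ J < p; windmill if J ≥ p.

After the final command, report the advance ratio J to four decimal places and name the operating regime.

J = 0.1119, regime = climb

set_propeller: D = 1.967 m, P = 2.506 m (p = P/D = 1.274021); state ← (V=0, rpm=0)
throttle_to(3458): rpm ← 3458
set_airspeed(66.8): V ← 66.8 m/s
adjust_throttle(+418): rpm ← 3458 +418 = 3876
adjust_throttle(-1678): rpm ← 3876 -1678 = 2198
throttle_to(2473): rpm ← 2473
set_airspeed(24.14): V ← 24.14 m/s
throttle_to(6578): rpm ← 6578
final state: V = 24.14 m/s, rpm = 6578 → n = rpm/60 = 109.633333 rev/s
J = V / (n·D) = 24.14 / (109.633333 × 1.967) = 0.111941
regime bands: climb J<0.6370 | cruise [0.6370, 1.2740) | windmill J≥1.2740
J = 0.1119 → climb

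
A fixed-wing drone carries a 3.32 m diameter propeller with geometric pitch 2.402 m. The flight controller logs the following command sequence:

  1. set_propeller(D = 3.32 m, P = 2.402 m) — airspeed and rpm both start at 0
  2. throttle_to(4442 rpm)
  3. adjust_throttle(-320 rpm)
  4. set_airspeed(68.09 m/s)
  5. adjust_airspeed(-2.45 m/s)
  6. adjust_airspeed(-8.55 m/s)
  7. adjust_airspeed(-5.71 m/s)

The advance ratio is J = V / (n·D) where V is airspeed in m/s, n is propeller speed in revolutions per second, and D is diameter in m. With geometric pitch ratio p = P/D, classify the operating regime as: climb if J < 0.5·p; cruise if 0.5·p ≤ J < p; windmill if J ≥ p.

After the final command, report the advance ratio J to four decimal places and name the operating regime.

set_propeller: D = 3.32 m, P = 2.402 m (p = P/D = 0.723494); state ← (V=0, rpm=0)
throttle_to(4442): rpm ← 4442
adjust_throttle(-320): rpm ← 4442 -320 = 4122
set_airspeed(68.09): V ← 68.09 m/s
adjust_airspeed(-2.45): V ← 68.09 -2.45 = 65.64 m/s
adjust_airspeed(-8.55): V ← 65.64 -8.55 = 57.09 m/s
adjust_airspeed(-5.71): V ← 57.09 -5.71 = 51.38 m/s
final state: V = 51.38 m/s, rpm = 4122 → n = rpm/60 = 68.700000 rev/s
J = V / (n·D) = 51.38 / (68.700000 × 3.32) = 0.225268
regime bands: climb J<0.3617 | cruise [0.3617, 0.7235) | windmill J≥0.7235
J = 0.2253 → climb

J = 0.2253, regime = climb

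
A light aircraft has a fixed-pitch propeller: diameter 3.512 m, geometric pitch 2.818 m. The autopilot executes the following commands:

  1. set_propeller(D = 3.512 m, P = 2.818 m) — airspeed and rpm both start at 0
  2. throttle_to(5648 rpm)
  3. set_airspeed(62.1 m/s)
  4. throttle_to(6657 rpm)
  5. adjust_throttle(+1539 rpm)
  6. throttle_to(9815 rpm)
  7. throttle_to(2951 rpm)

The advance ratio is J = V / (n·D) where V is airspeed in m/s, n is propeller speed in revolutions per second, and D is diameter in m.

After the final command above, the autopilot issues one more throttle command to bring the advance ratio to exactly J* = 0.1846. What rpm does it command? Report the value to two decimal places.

rpm = 5747.20

set_propeller: D = 3.512 m, P = 2.818 m (p = P/D = 0.802392); state ← (V=0, rpm=0)
throttle_to(5648): rpm ← 5648
set_airspeed(62.1): V ← 62.1 m/s
throttle_to(6657): rpm ← 6657
adjust_throttle(+1539): rpm ← 6657 +1539 = 8196
throttle_to(9815): rpm ← 9815
throttle_to(2951): rpm ← 2951
final state: V = 62.1 m/s, rpm = 2951 → n = rpm/60 = 49.183333 rev/s
target J* = 0.1846; solve J* = V/(n·D) for n: n = V/(J*·D) = 62.1/(0.1846 × 3.512) = 95.786741 rev/s
rpm = 60·n = 5747.204446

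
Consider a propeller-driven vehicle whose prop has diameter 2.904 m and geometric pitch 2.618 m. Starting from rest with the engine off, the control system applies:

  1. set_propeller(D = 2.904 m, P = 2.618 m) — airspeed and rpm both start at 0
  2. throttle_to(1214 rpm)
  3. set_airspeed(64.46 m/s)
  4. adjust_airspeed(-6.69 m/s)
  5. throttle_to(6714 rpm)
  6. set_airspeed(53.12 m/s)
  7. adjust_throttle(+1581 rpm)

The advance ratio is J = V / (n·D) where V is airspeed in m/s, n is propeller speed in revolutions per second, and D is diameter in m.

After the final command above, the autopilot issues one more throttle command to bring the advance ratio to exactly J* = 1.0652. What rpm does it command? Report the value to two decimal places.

rpm = 1030.34

set_propeller: D = 2.904 m, P = 2.618 m (p = P/D = 0.901515); state ← (V=0, rpm=0)
throttle_to(1214): rpm ← 1214
set_airspeed(64.46): V ← 64.46 m/s
adjust_airspeed(-6.69): V ← 64.46 -6.69 = 57.77 m/s
throttle_to(6714): rpm ← 6714
set_airspeed(53.12): V ← 53.12 m/s
adjust_throttle(+1581): rpm ← 6714 +1581 = 8295
final state: V = 53.12 m/s, rpm = 8295 → n = rpm/60 = 138.250000 rev/s
target J* = 1.0652; solve J* = V/(n·D) for n: n = V/(J*·D) = 53.12/(1.0652 × 2.904) = 17.172372 rev/s
rpm = 60·n = 1030.342341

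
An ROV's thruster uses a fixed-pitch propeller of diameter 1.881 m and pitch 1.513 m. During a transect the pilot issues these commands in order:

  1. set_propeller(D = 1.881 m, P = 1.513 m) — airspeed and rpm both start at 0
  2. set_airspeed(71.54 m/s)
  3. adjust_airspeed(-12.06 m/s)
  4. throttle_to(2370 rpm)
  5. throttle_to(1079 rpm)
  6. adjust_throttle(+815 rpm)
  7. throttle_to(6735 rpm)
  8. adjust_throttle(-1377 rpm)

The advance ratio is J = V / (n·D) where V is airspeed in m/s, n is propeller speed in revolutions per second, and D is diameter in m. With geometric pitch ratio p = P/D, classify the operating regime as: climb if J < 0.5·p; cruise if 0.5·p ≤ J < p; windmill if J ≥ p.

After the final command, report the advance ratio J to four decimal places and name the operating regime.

set_propeller: D = 1.881 m, P = 1.513 m (p = P/D = 0.804359); state ← (V=0, rpm=0)
set_airspeed(71.54): V ← 71.54 m/s
adjust_airspeed(-12.06): V ← 71.54 -12.06 = 59.48 m/s
throttle_to(2370): rpm ← 2370
throttle_to(1079): rpm ← 1079
adjust_throttle(+815): rpm ← 1079 +815 = 1894
throttle_to(6735): rpm ← 6735
adjust_throttle(-1377): rpm ← 6735 -1377 = 5358
final state: V = 59.48 m/s, rpm = 5358 → n = rpm/60 = 89.300000 rev/s
J = V / (n·D) = 59.48 / (89.300000 × 1.881) = 0.354104
regime bands: climb J<0.4022 | cruise [0.4022, 0.8044) | windmill J≥0.8044
J = 0.3541 → climb

J = 0.3541, regime = climb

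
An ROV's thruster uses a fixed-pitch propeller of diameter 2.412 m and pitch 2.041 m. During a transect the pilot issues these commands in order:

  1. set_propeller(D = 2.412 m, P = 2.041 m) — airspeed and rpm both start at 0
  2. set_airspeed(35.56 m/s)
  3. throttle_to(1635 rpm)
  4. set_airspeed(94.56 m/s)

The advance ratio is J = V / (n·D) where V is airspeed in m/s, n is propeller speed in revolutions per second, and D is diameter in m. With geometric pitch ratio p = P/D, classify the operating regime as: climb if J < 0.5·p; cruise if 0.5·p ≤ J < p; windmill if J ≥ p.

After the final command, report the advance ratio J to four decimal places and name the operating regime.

J = 1.4387, regime = windmill

set_propeller: D = 2.412 m, P = 2.041 m (p = P/D = 0.846186); state ← (V=0, rpm=0)
set_airspeed(35.56): V ← 35.56 m/s
throttle_to(1635): rpm ← 1635
set_airspeed(94.56): V ← 94.56 m/s
final state: V = 94.56 m/s, rpm = 1635 → n = rpm/60 = 27.250000 rev/s
J = V / (n·D) = 94.56 / (27.250000 × 2.412) = 1.438678
regime bands: climb J<0.4231 | cruise [0.4231, 0.8462) | windmill J≥0.8462
J = 1.4387 → windmill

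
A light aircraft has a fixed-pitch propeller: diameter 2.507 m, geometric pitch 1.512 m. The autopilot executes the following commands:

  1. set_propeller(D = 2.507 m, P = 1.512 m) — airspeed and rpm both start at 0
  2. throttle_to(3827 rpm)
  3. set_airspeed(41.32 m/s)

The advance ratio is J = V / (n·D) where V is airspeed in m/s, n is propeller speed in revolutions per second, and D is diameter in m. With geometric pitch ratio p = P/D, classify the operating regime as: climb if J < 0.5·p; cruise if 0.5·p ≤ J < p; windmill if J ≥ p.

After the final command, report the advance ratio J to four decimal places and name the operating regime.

J = 0.2584, regime = climb

set_propeller: D = 2.507 m, P = 1.512 m (p = P/D = 0.603111); state ← (V=0, rpm=0)
throttle_to(3827): rpm ← 3827
set_airspeed(41.32): V ← 41.32 m/s
final state: V = 41.32 m/s, rpm = 3827 → n = rpm/60 = 63.783333 rev/s
J = V / (n·D) = 41.32 / (63.783333 × 2.507) = 0.258404
regime bands: climb J<0.3016 | cruise [0.3016, 0.6031) | windmill J≥0.6031
J = 0.2584 → climb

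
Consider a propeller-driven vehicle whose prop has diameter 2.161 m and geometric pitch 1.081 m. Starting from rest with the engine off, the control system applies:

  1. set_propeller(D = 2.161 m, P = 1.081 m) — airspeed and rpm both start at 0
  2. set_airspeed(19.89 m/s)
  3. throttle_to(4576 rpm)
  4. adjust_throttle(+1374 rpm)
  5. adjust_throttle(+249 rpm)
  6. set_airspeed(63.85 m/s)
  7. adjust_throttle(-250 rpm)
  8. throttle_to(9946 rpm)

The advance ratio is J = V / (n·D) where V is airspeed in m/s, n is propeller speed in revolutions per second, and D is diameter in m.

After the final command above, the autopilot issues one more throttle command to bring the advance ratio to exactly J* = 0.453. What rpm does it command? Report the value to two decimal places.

set_propeller: D = 2.161 m, P = 1.081 m (p = P/D = 0.500231); state ← (V=0, rpm=0)
set_airspeed(19.89): V ← 19.89 m/s
throttle_to(4576): rpm ← 4576
adjust_throttle(+1374): rpm ← 4576 +1374 = 5950
adjust_throttle(+249): rpm ← 5950 +249 = 6199
set_airspeed(63.85): V ← 63.85 m/s
adjust_throttle(-250): rpm ← 6199 -250 = 5949
throttle_to(9946): rpm ← 9946
final state: V = 63.85 m/s, rpm = 9946 → n = rpm/60 = 165.766667 rev/s
target J* = 0.453; solve J* = V/(n·D) for n: n = V/(J*·D) = 63.85/(0.453 × 2.161) = 65.224076 rev/s
rpm = 60·n = 3913.444536

rpm = 3913.44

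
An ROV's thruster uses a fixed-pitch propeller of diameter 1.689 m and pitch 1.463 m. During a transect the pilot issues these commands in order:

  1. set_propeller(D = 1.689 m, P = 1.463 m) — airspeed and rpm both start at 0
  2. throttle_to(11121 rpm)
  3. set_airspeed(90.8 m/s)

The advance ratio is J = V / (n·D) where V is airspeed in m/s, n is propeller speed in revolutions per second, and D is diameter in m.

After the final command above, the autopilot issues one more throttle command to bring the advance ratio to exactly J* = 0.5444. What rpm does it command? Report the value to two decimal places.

set_propeller: D = 1.689 m, P = 1.463 m (p = P/D = 0.866193); state ← (V=0, rpm=0)
throttle_to(11121): rpm ← 11121
set_airspeed(90.8): V ← 90.8 m/s
final state: V = 90.8 m/s, rpm = 11121 → n = rpm/60 = 185.350000 rev/s
target J* = 0.5444; solve J* = V/(n·D) for n: n = V/(J*·D) = 90.8/(0.5444 × 1.689) = 98.750222 rev/s
rpm = 60·n = 5925.013344

rpm = 5925.01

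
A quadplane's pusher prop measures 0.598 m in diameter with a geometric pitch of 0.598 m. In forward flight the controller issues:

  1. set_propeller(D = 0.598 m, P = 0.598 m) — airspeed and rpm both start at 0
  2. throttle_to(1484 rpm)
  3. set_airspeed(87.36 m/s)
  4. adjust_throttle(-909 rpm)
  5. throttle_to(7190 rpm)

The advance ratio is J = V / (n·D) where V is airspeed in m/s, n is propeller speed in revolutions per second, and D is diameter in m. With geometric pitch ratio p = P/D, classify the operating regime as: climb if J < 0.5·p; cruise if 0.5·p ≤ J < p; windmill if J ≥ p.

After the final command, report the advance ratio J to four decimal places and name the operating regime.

J = 1.2191, regime = windmill

set_propeller: D = 0.598 m, P = 0.598 m (p = P/D = 1.000000); state ← (V=0, rpm=0)
throttle_to(1484): rpm ← 1484
set_airspeed(87.36): V ← 87.36 m/s
adjust_throttle(-909): rpm ← 1484 -909 = 575
throttle_to(7190): rpm ← 7190
final state: V = 87.36 m/s, rpm = 7190 → n = rpm/60 = 119.833333 rev/s
J = V / (n·D) = 87.36 / (119.833333 × 0.598) = 1.219084
regime bands: climb J<0.5000 | cruise [0.5000, 1.0000) | windmill J≥1.0000
J = 1.2191 → windmill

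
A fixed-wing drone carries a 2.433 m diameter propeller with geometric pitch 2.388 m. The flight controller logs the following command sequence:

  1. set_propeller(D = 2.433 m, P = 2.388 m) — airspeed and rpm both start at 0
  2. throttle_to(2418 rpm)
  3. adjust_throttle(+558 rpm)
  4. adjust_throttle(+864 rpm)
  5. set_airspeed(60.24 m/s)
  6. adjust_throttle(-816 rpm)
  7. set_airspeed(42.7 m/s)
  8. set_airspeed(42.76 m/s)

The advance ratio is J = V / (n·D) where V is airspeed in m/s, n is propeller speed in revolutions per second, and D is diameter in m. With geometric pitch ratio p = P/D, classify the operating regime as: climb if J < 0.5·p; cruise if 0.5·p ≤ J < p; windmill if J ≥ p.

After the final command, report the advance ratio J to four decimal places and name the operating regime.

set_propeller: D = 2.433 m, P = 2.388 m (p = P/D = 0.981504); state ← (V=0, rpm=0)
throttle_to(2418): rpm ← 2418
adjust_throttle(+558): rpm ← 2418 +558 = 2976
adjust_throttle(+864): rpm ← 2976 +864 = 3840
set_airspeed(60.24): V ← 60.24 m/s
adjust_throttle(-816): rpm ← 3840 -816 = 3024
set_airspeed(42.7): V ← 42.7 m/s
set_airspeed(42.76): V ← 42.76 m/s
final state: V = 42.76 m/s, rpm = 3024 → n = rpm/60 = 50.400000 rev/s
J = V / (n·D) = 42.76 / (50.400000 × 2.433) = 0.348711
regime bands: climb J<0.4908 | cruise [0.4908, 0.9815) | windmill J≥0.9815
J = 0.3487 → climb

J = 0.3487, regime = climb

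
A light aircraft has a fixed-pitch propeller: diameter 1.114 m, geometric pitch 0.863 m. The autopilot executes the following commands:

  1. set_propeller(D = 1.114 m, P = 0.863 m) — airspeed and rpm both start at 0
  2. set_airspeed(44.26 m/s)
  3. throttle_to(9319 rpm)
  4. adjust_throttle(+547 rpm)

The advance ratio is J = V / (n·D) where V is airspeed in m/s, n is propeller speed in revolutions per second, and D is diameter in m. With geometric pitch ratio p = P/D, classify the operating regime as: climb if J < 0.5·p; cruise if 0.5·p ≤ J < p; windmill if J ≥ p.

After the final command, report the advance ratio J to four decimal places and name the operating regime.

J = 0.2416, regime = climb

set_propeller: D = 1.114 m, P = 0.863 m (p = P/D = 0.774686); state ← (V=0, rpm=0)
set_airspeed(44.26): V ← 44.26 m/s
throttle_to(9319): rpm ← 9319
adjust_throttle(+547): rpm ← 9319 +547 = 9866
final state: V = 44.26 m/s, rpm = 9866 → n = rpm/60 = 164.433333 rev/s
J = V / (n·D) = 44.26 / (164.433333 × 1.114) = 0.241622
regime bands: climb J<0.3873 | cruise [0.3873, 0.7747) | windmill J≥0.7747
J = 0.2416 → climb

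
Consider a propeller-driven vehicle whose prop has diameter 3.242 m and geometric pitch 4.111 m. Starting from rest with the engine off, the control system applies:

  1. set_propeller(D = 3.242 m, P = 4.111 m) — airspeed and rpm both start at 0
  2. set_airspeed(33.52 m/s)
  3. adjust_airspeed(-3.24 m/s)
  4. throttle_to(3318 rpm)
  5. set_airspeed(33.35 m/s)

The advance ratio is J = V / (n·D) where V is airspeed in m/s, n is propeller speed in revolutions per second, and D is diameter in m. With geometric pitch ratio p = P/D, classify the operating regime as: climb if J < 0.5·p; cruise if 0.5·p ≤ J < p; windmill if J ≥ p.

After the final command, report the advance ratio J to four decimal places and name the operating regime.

J = 0.1860, regime = climb

set_propeller: D = 3.242 m, P = 4.111 m (p = P/D = 1.268044); state ← (V=0, rpm=0)
set_airspeed(33.52): V ← 33.52 m/s
adjust_airspeed(-3.24): V ← 33.52 -3.24 = 30.28 m/s
throttle_to(3318): rpm ← 3318
set_airspeed(33.35): V ← 33.35 m/s
final state: V = 33.35 m/s, rpm = 3318 → n = rpm/60 = 55.300000 rev/s
J = V / (n·D) = 33.35 / (55.300000 × 3.242) = 0.186019
regime bands: climb J<0.6340 | cruise [0.6340, 1.2680) | windmill J≥1.2680
J = 0.1860 → climb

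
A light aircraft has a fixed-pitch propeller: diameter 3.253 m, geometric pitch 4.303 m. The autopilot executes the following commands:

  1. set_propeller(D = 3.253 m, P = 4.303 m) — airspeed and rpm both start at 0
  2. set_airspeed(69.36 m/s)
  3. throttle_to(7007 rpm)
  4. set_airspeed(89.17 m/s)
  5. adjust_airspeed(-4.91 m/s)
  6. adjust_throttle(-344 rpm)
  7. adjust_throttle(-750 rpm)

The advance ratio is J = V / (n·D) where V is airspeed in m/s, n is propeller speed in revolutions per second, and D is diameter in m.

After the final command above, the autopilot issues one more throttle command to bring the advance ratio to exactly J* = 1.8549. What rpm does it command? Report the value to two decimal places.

set_propeller: D = 3.253 m, P = 4.303 m (p = P/D = 1.322779); state ← (V=0, rpm=0)
set_airspeed(69.36): V ← 69.36 m/s
throttle_to(7007): rpm ← 7007
set_airspeed(89.17): V ← 89.17 m/s
adjust_airspeed(-4.91): V ← 89.17 -4.91 = 84.26 m/s
adjust_throttle(-344): rpm ← 7007 -344 = 6663
adjust_throttle(-750): rpm ← 6663 -750 = 5913
final state: V = 84.26 m/s, rpm = 5913 → n = rpm/60 = 98.550000 rev/s
target J* = 1.8549; solve J* = V/(n·D) for n: n = V/(J*·D) = 84.26/(1.8549 × 3.253) = 13.964227 rev/s
rpm = 60·n = 837.853601

rpm = 837.85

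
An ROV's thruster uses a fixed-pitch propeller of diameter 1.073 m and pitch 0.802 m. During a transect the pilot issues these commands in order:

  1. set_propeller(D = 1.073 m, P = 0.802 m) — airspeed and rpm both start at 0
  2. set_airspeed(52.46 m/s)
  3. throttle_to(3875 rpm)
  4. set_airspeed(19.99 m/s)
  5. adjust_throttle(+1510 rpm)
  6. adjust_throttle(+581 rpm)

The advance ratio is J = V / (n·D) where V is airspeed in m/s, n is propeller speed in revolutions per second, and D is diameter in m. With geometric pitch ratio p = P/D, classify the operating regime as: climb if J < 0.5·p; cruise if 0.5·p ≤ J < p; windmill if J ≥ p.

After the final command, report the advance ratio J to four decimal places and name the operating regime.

J = 0.1874, regime = climb

set_propeller: D = 1.073 m, P = 0.802 m (p = P/D = 0.747437); state ← (V=0, rpm=0)
set_airspeed(52.46): V ← 52.46 m/s
throttle_to(3875): rpm ← 3875
set_airspeed(19.99): V ← 19.99 m/s
adjust_throttle(+1510): rpm ← 3875 +1510 = 5385
adjust_throttle(+581): rpm ← 5385 +581 = 5966
final state: V = 19.99 m/s, rpm = 5966 → n = rpm/60 = 99.433333 rev/s
J = V / (n·D) = 19.99 / (99.433333 × 1.073) = 0.187362
regime bands: climb J<0.3737 | cruise [0.3737, 0.7474) | windmill J≥0.7474
J = 0.1874 → climb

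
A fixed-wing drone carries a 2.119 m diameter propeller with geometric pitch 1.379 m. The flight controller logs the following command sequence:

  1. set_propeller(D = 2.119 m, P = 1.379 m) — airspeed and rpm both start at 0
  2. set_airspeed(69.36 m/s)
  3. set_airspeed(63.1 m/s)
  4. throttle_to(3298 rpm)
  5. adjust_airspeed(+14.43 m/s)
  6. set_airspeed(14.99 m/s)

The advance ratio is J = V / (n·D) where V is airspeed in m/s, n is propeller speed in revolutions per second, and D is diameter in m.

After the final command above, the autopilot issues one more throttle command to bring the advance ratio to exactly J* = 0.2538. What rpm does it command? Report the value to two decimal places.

set_propeller: D = 2.119 m, P = 1.379 m (p = P/D = 0.650779); state ← (V=0, rpm=0)
set_airspeed(69.36): V ← 69.36 m/s
set_airspeed(63.1): V ← 63.1 m/s
throttle_to(3298): rpm ← 3298
adjust_airspeed(+14.43): V ← 63.1 +14.43 = 77.53 m/s
set_airspeed(14.99): V ← 14.99 m/s
final state: V = 14.99 m/s, rpm = 3298 → n = rpm/60 = 54.966667 rev/s
target J* = 0.2538; solve J* = V/(n·D) for n: n = V/(J*·D) = 14.99/(0.2538 × 2.119) = 27.872701 rev/s
rpm = 60·n = 1672.362069

rpm = 1672.36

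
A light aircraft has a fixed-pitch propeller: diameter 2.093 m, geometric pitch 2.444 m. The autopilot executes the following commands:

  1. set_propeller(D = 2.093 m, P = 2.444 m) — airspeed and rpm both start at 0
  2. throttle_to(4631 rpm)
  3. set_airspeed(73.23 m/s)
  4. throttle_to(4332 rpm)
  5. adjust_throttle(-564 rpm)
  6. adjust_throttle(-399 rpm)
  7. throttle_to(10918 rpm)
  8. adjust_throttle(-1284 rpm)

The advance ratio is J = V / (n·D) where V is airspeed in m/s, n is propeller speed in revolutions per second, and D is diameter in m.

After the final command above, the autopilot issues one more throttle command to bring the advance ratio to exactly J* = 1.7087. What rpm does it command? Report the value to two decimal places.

rpm = 1228.59

set_propeller: D = 2.093 m, P = 2.444 m (p = P/D = 1.167702); state ← (V=0, rpm=0)
throttle_to(4631): rpm ← 4631
set_airspeed(73.23): V ← 73.23 m/s
throttle_to(4332): rpm ← 4332
adjust_throttle(-564): rpm ← 4332 -564 = 3768
adjust_throttle(-399): rpm ← 3768 -399 = 3369
throttle_to(10918): rpm ← 10918
adjust_throttle(-1284): rpm ← 10918 -1284 = 9634
final state: V = 73.23 m/s, rpm = 9634 → n = rpm/60 = 160.566667 rev/s
target J* = 1.7087; solve J* = V/(n·D) for n: n = V/(J*·D) = 73.23/(1.7087 × 2.093) = 20.476418 rev/s
rpm = 60·n = 1228.585080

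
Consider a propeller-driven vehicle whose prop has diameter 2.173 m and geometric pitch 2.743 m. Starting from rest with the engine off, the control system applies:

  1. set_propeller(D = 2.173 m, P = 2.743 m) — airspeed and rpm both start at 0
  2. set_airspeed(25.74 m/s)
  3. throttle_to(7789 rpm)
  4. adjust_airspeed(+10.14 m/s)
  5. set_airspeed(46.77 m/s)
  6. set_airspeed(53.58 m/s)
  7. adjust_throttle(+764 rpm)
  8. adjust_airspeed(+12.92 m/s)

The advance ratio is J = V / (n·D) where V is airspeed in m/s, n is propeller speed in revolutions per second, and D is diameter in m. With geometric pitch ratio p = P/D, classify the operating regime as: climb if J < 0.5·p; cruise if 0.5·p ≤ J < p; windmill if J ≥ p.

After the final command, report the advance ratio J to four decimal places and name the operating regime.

J = 0.2147, regime = climb

set_propeller: D = 2.173 m, P = 2.743 m (p = P/D = 1.262310); state ← (V=0, rpm=0)
set_airspeed(25.74): V ← 25.74 m/s
throttle_to(7789): rpm ← 7789
adjust_airspeed(+10.14): V ← 25.74 +10.14 = 35.88 m/s
set_airspeed(46.77): V ← 46.77 m/s
set_airspeed(53.58): V ← 53.58 m/s
adjust_throttle(+764): rpm ← 7789 +764 = 8553
adjust_airspeed(+12.92): V ← 53.58 +12.92 = 66.5 m/s
final state: V = 66.5 m/s, rpm = 8553 → n = rpm/60 = 142.550000 rev/s
J = V / (n·D) = 66.5 / (142.550000 × 2.173) = 0.214682
regime bands: climb J<0.6312 | cruise [0.6312, 1.2623) | windmill J≥1.2623
J = 0.2147 → climb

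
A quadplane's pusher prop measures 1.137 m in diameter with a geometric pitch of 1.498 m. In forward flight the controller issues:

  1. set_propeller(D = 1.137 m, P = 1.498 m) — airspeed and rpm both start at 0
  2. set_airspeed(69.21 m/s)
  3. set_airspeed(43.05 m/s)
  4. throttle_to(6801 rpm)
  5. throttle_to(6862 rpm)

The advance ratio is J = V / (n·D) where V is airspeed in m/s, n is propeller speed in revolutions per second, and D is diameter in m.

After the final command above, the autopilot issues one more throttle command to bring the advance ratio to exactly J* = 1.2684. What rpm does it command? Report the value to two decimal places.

rpm = 1791.05

set_propeller: D = 1.137 m, P = 1.498 m (p = P/D = 1.317502); state ← (V=0, rpm=0)
set_airspeed(69.21): V ← 69.21 m/s
set_airspeed(43.05): V ← 43.05 m/s
throttle_to(6801): rpm ← 6801
throttle_to(6862): rpm ← 6862
final state: V = 43.05 m/s, rpm = 6862 → n = rpm/60 = 114.366667 rev/s
target J* = 1.2684; solve J* = V/(n·D) for n: n = V/(J*·D) = 43.05/(1.2684 × 1.137) = 29.850833 rev/s
rpm = 60·n = 1791.049992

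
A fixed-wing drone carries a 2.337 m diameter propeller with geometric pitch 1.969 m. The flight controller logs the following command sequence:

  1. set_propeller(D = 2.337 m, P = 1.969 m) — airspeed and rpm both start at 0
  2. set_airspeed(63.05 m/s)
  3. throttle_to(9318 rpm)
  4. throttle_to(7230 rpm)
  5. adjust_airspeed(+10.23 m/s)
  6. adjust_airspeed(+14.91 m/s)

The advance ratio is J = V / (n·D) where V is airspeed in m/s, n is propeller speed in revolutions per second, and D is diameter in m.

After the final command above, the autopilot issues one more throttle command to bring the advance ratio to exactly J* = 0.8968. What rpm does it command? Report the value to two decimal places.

rpm = 2524.74

set_propeller: D = 2.337 m, P = 1.969 m (p = P/D = 0.842533); state ← (V=0, rpm=0)
set_airspeed(63.05): V ← 63.05 m/s
throttle_to(9318): rpm ← 9318
throttle_to(7230): rpm ← 7230
adjust_airspeed(+10.23): V ← 63.05 +10.23 = 73.28 m/s
adjust_airspeed(+14.91): V ← 73.28 +14.91 = 88.19 m/s
final state: V = 88.19 m/s, rpm = 7230 → n = rpm/60 = 120.500000 rev/s
target J* = 0.8968; solve J* = V/(n·D) for n: n = V/(J*·D) = 88.19/(0.8968 × 2.337) = 42.078963 rev/s
rpm = 60·n = 2524.737793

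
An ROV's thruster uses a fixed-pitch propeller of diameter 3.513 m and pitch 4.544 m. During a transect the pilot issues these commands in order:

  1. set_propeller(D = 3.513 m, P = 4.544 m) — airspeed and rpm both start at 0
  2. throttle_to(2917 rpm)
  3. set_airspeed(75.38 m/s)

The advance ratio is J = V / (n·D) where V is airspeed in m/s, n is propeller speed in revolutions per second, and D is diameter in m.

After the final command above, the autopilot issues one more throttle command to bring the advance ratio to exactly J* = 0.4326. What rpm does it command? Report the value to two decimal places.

rpm = 2976.07

set_propeller: D = 3.513 m, P = 4.544 m (p = P/D = 1.293481); state ← (V=0, rpm=0)
throttle_to(2917): rpm ← 2917
set_airspeed(75.38): V ← 75.38 m/s
final state: V = 75.38 m/s, rpm = 2917 → n = rpm/60 = 48.616667 rev/s
target J* = 0.4326; solve J* = V/(n·D) for n: n = V/(J*·D) = 75.38/(0.4326 × 3.513) = 49.601118 rev/s
rpm = 60·n = 2976.067099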